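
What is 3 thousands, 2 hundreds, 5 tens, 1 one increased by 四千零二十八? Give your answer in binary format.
Convert 3 thousands, 2 hundreds, 5 tens, 1 one (place-value notation) → 3×1000 + 2×100 + 5×10 + 1 = 3251 (decimal)
Convert 四千零二十八 (Chinese numeral) → 4×1000 + 2×10 + 8 = 4028 (decimal)
Compute 3251 + 4028 = 7279
Convert 7279 (decimal) → 7279 = 4096 + 2048 + 1024 + 64 + 32 + 8 + 4 + 2 + 1 → 0b1110001101111 (binary)
0b1110001101111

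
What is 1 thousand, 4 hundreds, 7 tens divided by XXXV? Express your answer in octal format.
Convert 1 thousand, 4 hundreds, 7 tens (place-value notation) → 1×1000 + 4×100 + 7×10 = 1470 (decimal)
Convert XXXV (Roman numeral) → 10 + 10 + 10 + 5 = 35 (decimal)
Compute 1470 ÷ 35 = 42
Convert 42 (decimal) → 42 = 5×8 + 2 → 0o52 (octal)
0o52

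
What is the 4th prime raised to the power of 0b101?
Convert the 4th prime (prime index) → 7 (decimal)
Convert 0b101 (binary) → 4 + 1 = 5 (decimal)
Compute 7 ^ 5 = 16807
16807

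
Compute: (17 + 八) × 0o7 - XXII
Convert 八 (Chinese numeral) → 8 (decimal)
Convert 0o7 (octal) → 7 (decimal)
Convert XXII (Roman numeral) → 10 + 10 + 1 + 1 = 22 (decimal)
Expression in decimal: (17 + 8) × 7 - 22
Parentheses first: 17 + 8 = 25
Multiply: 25 × 7 = 175
Subtract: 175 - 22 = 153
153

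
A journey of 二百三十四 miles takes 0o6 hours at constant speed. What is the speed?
Convert 二百三十四 (Chinese numeral) → 2×100 + 3×10 + 4 = 234 (decimal)
Convert 0o6 (octal) → 6 (decimal)
Compute 234 ÷ 6 = 39
39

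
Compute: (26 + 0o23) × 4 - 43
Convert 0o23 (octal) → 2×8 + 3 = 19 (decimal)
Expression in decimal: (26 + 19) × 4 - 43
Parentheses first: 26 + 19 = 45
Multiply: 45 × 4 = 180
Subtract: 180 - 43 = 137
137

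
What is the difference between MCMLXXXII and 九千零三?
Convert MCMLXXXII (Roman numeral) → 1000 + 900 + 50 + 10 + 10 + 10 + 1 + 1 = 1982 (decimal)
Convert 九千零三 (Chinese numeral) → 9×1000 + 3 = 9003 (decimal)
Difference: |1982 - 9003| = 7021
7021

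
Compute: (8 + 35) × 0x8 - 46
Convert 0x8 (hexadecimal) → 8 (decimal)
Expression in decimal: (8 + 35) × 8 - 46
Parentheses first: 8 + 35 = 43
Multiply: 43 × 8 = 344
Subtract: 344 - 46 = 298
298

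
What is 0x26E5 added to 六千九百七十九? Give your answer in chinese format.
Convert 0x26E5 (hexadecimal) → 2×4096 + 6×256 + 14×16 + 5 = 9957 (decimal)
Convert 六千九百七十九 (Chinese numeral) → 6×1000 + 9×100 + 7×10 + 9 = 6979 (decimal)
Compute 9957 + 6979 = 16936
Convert 16936 (decimal) → 16936 = 1×10000 + 6×1000 + 9×100 + 3×10 + 6 → 一万六千九百三十六 (Chinese numeral)
一万六千九百三十六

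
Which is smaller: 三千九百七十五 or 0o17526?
Convert 三千九百七十五 (Chinese numeral) → 3×1000 + 9×100 + 7×10 + 5 = 3975 (decimal)
Convert 0o17526 (octal) → 1×4096 + 7×512 + 5×64 + 2×8 + 6 = 8022 (decimal)
Compare 3975 vs 8022: smaller = 3975
3975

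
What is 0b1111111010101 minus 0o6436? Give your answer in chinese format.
Convert 0b1111111010101 (binary) → 4096 + 2048 + 1024 + 512 + 256 + 128 + 64 + 16 + 4 + 1 = 8149 (decimal)
Convert 0o6436 (octal) → 6×512 + 4×64 + 3×8 + 6 = 3358 (decimal)
Compute 8149 - 3358 = 4791
Convert 4791 (decimal) → 4791 = 4×1000 + 7×100 + 9×10 + 1 → 四千七百九十一 (Chinese numeral)
四千七百九十一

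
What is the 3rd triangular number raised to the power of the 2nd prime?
Convert the 3rd triangular number (triangular index) → 3×4/2 = 6 (decimal)
Convert the 2nd prime (prime index) → 3 (decimal)
Compute 6 ^ 3 = 216
216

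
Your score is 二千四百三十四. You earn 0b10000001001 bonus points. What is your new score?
Convert 二千四百三十四 (Chinese numeral) → 2×1000 + 4×100 + 3×10 + 4 = 2434 (decimal)
Convert 0b10000001001 (binary) → 1024 + 8 + 1 = 1033 (decimal)
Compute 2434 + 1033 = 3467
3467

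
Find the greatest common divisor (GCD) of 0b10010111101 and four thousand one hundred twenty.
Convert 0b10010111101 (binary) → 1024 + 128 + 32 + 16 + 8 + 4 + 1 = 1213 (decimal)
Convert four thousand one hundred twenty (English words) → 4×1000 + 1×100 + 20 = 4120 (decimal)
Compute gcd(1213, 4120) = 1
1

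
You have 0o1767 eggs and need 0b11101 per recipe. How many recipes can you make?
Convert 0o1767 (octal) → 1×512 + 7×64 + 6×8 + 7 = 1015 (decimal)
Convert 0b11101 (binary) → 16 + 8 + 4 + 1 = 29 (decimal)
Compute 1015 ÷ 29 = 35
35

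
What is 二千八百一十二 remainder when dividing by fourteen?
Convert 二千八百一十二 (Chinese numeral) → 2×1000 + 8×100 + 1×10 + 2 = 2812 (decimal)
Convert fourteen (English words) → 14 (decimal)
Compute 2812 mod 14 = 12
12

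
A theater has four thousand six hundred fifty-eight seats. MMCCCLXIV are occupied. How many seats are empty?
Convert four thousand six hundred fifty-eight (English words) → 4×1000 + 6×100 + 58 = 4658 (decimal)
Convert MMCCCLXIV (Roman numeral) → 1000 + 1000 + 100 + 100 + 100 + 50 + 10 + 4 = 2364 (decimal)
Compute 4658 - 2364 = 2294
2294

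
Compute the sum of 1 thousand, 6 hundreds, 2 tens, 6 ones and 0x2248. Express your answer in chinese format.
Convert 1 thousand, 6 hundreds, 2 tens, 6 ones (place-value notation) → 1×1000 + 6×100 + 2×10 + 6 = 1626 (decimal)
Convert 0x2248 (hexadecimal) → 2×4096 + 2×256 + 4×16 + 8 = 8776 (decimal)
Compute 1626 + 8776 = 10402
Convert 10402 (decimal) → 10402 = 1×10000 + 4×100 + 2 → 一万零四百零二 (Chinese numeral)
一万零四百零二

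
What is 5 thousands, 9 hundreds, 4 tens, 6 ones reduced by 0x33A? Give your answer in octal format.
Convert 5 thousands, 9 hundreds, 4 tens, 6 ones (place-value notation) → 5×1000 + 9×100 + 4×10 + 6 = 5946 (decimal)
Convert 0x33A (hexadecimal) → 3×256 + 3×16 + 10 = 826 (decimal)
Compute 5946 - 826 = 5120
Convert 5120 (decimal) → 5120 = 1×4096 + 2×512 → 0o12000 (octal)
0o12000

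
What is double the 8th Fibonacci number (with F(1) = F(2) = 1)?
The 8th Fibonacci number (with F(1) = F(2) = 1): 1, 1, 2, 3, 5, 8, 13, 21 → 21
Compute 21 × 2 = 42
42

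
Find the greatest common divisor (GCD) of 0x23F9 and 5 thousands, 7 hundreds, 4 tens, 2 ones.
Convert 0x23F9 (hexadecimal) → 2×4096 + 3×256 + 15×16 + 9 = 9209 (decimal)
Convert 5 thousands, 7 hundreds, 4 tens, 2 ones (place-value notation) → 5×1000 + 7×100 + 4×10 + 2 = 5742 (decimal)
Compute gcd(9209, 5742) = 1
1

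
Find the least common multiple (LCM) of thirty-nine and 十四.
Convert thirty-nine (English words) → 39 (decimal)
Convert 十四 (Chinese numeral) → 1×10 + 4 = 14 (decimal)
Compute lcm(39, 14) = 546
546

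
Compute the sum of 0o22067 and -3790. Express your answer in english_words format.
Convert 0o22067 (octal) → 2×4096 + 2×512 + 6×8 + 7 = 9271 (decimal)
Compute 9271 + -3790 = 5481
Convert 5481 (decimal) → 5481 = 5×1000 + 4×100 + 81 → five thousand four hundred eighty-one (English words)
five thousand four hundred eighty-one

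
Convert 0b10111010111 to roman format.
Convert 0b10111010111 (binary) → 1024 + 256 + 128 + 64 + 16 + 4 + 2 + 1 = 1495 (decimal)
Convert 1495 (decimal) → 1495 = 1000 + 400 + 90 + 5 → MCDXCV (Roman numeral)
MCDXCV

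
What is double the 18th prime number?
The 18th prime number = 61
Compute 61 × 2 = 122
122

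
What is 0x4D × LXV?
Convert 0x4D (hexadecimal) → 4×16 + 13 = 77 (decimal)
Convert LXV (Roman numeral) → 50 + 10 + 5 = 65 (decimal)
Compute 77 × 65 = 5005
5005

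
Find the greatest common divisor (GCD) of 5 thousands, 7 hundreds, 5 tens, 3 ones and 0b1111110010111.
Convert 5 thousands, 7 hundreds, 5 tens, 3 ones (place-value notation) → 5×1000 + 7×100 + 5×10 + 3 = 5753 (decimal)
Convert 0b1111110010111 (binary) → 4096 + 2048 + 1024 + 512 + 256 + 128 + 16 + 4 + 2 + 1 = 8087 (decimal)
Compute gcd(5753, 8087) = 1
1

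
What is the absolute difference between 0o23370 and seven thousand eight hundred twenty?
Convert 0o23370 (octal) → 2×4096 + 3×512 + 3×64 + 7×8 = 9976 (decimal)
Convert seven thousand eight hundred twenty (English words) → 7×1000 + 8×100 + 20 = 7820 (decimal)
Compute |9976 - 7820| = 2156
2156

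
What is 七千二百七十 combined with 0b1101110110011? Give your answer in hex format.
Convert 七千二百七十 (Chinese numeral) → 7×1000 + 2×100 + 7×10 = 7270 (decimal)
Convert 0b1101110110011 (binary) → 4096 + 2048 + 512 + 256 + 128 + 32 + 16 + 2 + 1 = 7091 (decimal)
Compute 7270 + 7091 = 14361
Convert 14361 (decimal) → 14361 = 3×4096 + 8×256 + 1×16 + 9 → 0x3819 (hexadecimal)
0x3819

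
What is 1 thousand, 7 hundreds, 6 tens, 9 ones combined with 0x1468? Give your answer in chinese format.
Convert 1 thousand, 7 hundreds, 6 tens, 9 ones (place-value notation) → 1×1000 + 7×100 + 6×10 + 9 = 1769 (decimal)
Convert 0x1468 (hexadecimal) → 1×4096 + 4×256 + 6×16 + 8 = 5224 (decimal)
Compute 1769 + 5224 = 6993
Convert 6993 (decimal) → 6993 = 6×1000 + 9×100 + 9×10 + 3 → 六千九百九十三 (Chinese numeral)
六千九百九十三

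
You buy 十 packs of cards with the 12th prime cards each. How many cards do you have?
Convert the 12th prime (prime index) → 37 (decimal)
Convert 十 (Chinese numeral) → 1×10 = 10 (decimal)
Compute 37 × 10 = 370
370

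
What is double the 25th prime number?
The 25th prime number = 97
Compute 97 × 2 = 194
194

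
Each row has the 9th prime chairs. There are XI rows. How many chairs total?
Convert the 9th prime (prime index) → 23 (decimal)
Convert XI (Roman numeral) → 10 + 1 = 11 (decimal)
Compute 23 × 11 = 253
253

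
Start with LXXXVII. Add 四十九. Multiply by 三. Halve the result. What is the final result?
Convert LXXXVII (Roman numeral) → 50 + 10 + 10 + 10 + 5 + 1 + 1 = 87 (decimal)
Start: 87
Convert 四十九 (Chinese numeral) → 4×10 + 9 = 49 (decimal)
87 + 49 = 136
Convert 三 (Chinese numeral) → 3 (decimal)
136 × 3 = 408
408 ÷ 2 = 204
204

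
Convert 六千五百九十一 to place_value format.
Convert 六千五百九十一 (Chinese numeral) → 6×1000 + 5×100 + 9×10 + 1 = 6591 (decimal)
Convert 6591 (decimal) → 6591 = 6×1000 + 5×100 + 9×10 + 1 → 6 thousands, 5 hundreds, 9 tens, 1 one (place-value notation)
6 thousands, 5 hundreds, 9 tens, 1 one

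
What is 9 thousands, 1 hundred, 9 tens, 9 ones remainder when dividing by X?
Convert 9 thousands, 1 hundred, 9 tens, 9 ones (place-value notation) → 9×1000 + 1×100 + 9×10 + 9 = 9199 (decimal)
Convert X (Roman numeral) → 10 (decimal)
Compute 9199 mod 10 = 9
9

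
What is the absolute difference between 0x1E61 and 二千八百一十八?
Convert 0x1E61 (hexadecimal) → 1×4096 + 14×256 + 6×16 + 1 = 7777 (decimal)
Convert 二千八百一十八 (Chinese numeral) → 2×1000 + 8×100 + 1×10 + 8 = 2818 (decimal)
Compute |7777 - 2818| = 4959
4959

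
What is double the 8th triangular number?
The 8th triangular number = 8×9/2 = 36
Compute 36 × 2 = 72
72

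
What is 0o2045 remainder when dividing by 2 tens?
Convert 0o2045 (octal) → 2×512 + 4×8 + 5 = 1061 (decimal)
Convert 2 tens (place-value notation) → 2×10 = 20 (decimal)
Compute 1061 mod 20 = 1
1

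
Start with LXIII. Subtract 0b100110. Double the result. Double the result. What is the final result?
Convert LXIII (Roman numeral) → 50 + 10 + 1 + 1 + 1 = 63 (decimal)
Start: 63
Convert 0b100110 (binary) → 32 + 4 + 2 = 38 (decimal)
63 - 38 = 25
25 × 2 = 50
50 × 2 = 100
100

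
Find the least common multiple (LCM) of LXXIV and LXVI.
Convert LXXIV (Roman numeral) → 50 + 10 + 10 + 4 = 74 (decimal)
Convert LXVI (Roman numeral) → 50 + 10 + 5 + 1 = 66 (decimal)
Compute lcm(74, 66) = 2442
2442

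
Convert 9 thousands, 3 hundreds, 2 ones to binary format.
Convert 9 thousands, 3 hundreds, 2 ones (place-value notation) → 9×1000 + 3×100 + 2 = 9302 (decimal)
Convert 9302 (decimal) → 9302 = 8192 + 1024 + 64 + 16 + 4 + 2 → 0b10010001010110 (binary)
0b10010001010110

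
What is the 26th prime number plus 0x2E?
The 26th prime number = 101
Convert 0x2E (hexadecimal) → 2×16 + 14 = 46 (decimal)
Compute 101 + 46 = 147
147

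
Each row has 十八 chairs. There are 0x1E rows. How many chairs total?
Convert 十八 (Chinese numeral) → 1×10 + 8 = 18 (decimal)
Convert 0x1E (hexadecimal) → 1×16 + 14 = 30 (decimal)
Compute 18 × 30 = 540
540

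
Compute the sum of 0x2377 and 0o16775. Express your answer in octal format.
Convert 0x2377 (hexadecimal) → 2×4096 + 3×256 + 7×16 + 7 = 9079 (decimal)
Convert 0o16775 (octal) → 1×4096 + 6×512 + 7×64 + 7×8 + 5 = 7677 (decimal)
Compute 9079 + 7677 = 16756
Convert 16756 (decimal) → 16756 = 4×4096 + 5×64 + 6×8 + 4 → 0o40564 (octal)
0o40564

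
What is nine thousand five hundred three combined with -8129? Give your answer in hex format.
Convert nine thousand five hundred three (English words) → 9×1000 + 5×100 + 3 = 9503 (decimal)
Compute 9503 + -8129 = 1374
Convert 1374 (decimal) → 1374 = 5×256 + 5×16 + 14 → 0x55E (hexadecimal)
0x55E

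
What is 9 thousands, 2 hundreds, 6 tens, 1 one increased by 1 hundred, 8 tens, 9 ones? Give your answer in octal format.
Convert 9 thousands, 2 hundreds, 6 tens, 1 one (place-value notation) → 9×1000 + 2×100 + 6×10 + 1 = 9261 (decimal)
Convert 1 hundred, 8 tens, 9 ones (place-value notation) → 1×100 + 8×10 + 9 = 189 (decimal)
Compute 9261 + 189 = 9450
Convert 9450 (decimal) → 9450 = 2×4096 + 2×512 + 3×64 + 5×8 + 2 → 0o22352 (octal)
0o22352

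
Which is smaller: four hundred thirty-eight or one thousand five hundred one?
Convert four hundred thirty-eight (English words) → 4×100 + 38 = 438 (decimal)
Convert one thousand five hundred one (English words) → 1×1000 + 5×100 + 1 = 1501 (decimal)
Compare 438 vs 1501: smaller = 438
438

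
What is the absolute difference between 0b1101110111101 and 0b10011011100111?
Convert 0b1101110111101 (binary) → 4096 + 2048 + 512 + 256 + 128 + 32 + 16 + 8 + 4 + 1 = 7101 (decimal)
Convert 0b10011011100111 (binary) → 8192 + 1024 + 512 + 128 + 64 + 32 + 4 + 2 + 1 = 9959 (decimal)
Compute |7101 - 9959| = 2858
2858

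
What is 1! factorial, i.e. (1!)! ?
Convert 1! (factorial) → 1 (decimal)
Compute 1! = 1
1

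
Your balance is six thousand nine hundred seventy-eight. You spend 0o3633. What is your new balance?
Convert six thousand nine hundred seventy-eight (English words) → 6×1000 + 9×100 + 78 = 6978 (decimal)
Convert 0o3633 (octal) → 3×512 + 6×64 + 3×8 + 3 = 1947 (decimal)
Compute 6978 - 1947 = 5031
5031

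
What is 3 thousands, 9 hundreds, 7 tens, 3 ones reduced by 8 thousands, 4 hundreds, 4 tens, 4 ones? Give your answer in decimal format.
Convert 3 thousands, 9 hundreds, 7 tens, 3 ones (place-value notation) → 3×1000 + 9×100 + 7×10 + 3 = 3973 (decimal)
Convert 8 thousands, 4 hundreds, 4 tens, 4 ones (place-value notation) → 8×1000 + 4×100 + 4×10 + 4 = 8444 (decimal)
Compute 3973 - 8444 = -4471
-4471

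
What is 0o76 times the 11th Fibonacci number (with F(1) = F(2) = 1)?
Convert 0o76 (octal) → 7×8 + 6 = 62 (decimal)
Convert the 11th Fibonacci number (with F(1) = F(2) = 1) (Fibonacci index) → 1, 1, 2, 3, 5, 8, 13, 21, 34, 55, 89 → 89 (decimal)
Compute 62 × 89 = 5518
5518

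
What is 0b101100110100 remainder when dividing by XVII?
Convert 0b101100110100 (binary) → 2048 + 512 + 256 + 32 + 16 + 4 = 2868 (decimal)
Convert XVII (Roman numeral) → 10 + 5 + 1 + 1 = 17 (decimal)
Compute 2868 mod 17 = 12
12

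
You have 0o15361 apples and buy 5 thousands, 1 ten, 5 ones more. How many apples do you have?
Convert 0o15361 (octal) → 1×4096 + 5×512 + 3×64 + 6×8 + 1 = 6897 (decimal)
Convert 5 thousands, 1 ten, 5 ones (place-value notation) → 5×1000 + 1×10 + 5 = 5015 (decimal)
Compute 6897 + 5015 = 11912
11912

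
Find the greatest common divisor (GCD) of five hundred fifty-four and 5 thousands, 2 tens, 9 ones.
Convert five hundred fifty-four (English words) → 5×100 + 54 = 554 (decimal)
Convert 5 thousands, 2 tens, 9 ones (place-value notation) → 5×1000 + 2×10 + 9 = 5029 (decimal)
Compute gcd(554, 5029) = 1
1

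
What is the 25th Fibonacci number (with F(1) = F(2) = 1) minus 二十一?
The 25th Fibonacci number (with F(1) = F(2) = 1) = 75025
Convert 二十一 (Chinese numeral) → 2×10 + 1 = 21 (decimal)
Compute 75025 - 21 = 75004
75004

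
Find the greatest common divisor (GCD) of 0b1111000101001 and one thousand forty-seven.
Convert 0b1111000101001 (binary) → 4096 + 2048 + 1024 + 512 + 32 + 8 + 1 = 7721 (decimal)
Convert one thousand forty-seven (English words) → 1×1000 + 47 = 1047 (decimal)
Compute gcd(7721, 1047) = 1
1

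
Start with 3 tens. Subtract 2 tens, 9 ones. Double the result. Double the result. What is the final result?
Convert 3 tens (place-value notation) → 3×10 = 30 (decimal)
Start: 30
Convert 2 tens, 9 ones (place-value notation) → 2×10 + 9 = 29 (decimal)
30 - 29 = 1
1 × 2 = 2
2 × 2 = 4
4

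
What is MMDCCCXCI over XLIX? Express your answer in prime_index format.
Convert MMDCCCXCI (Roman numeral) → 1000 + 1000 + 500 + 100 + 100 + 100 + 90 + 1 = 2891 (decimal)
Convert XLIX (Roman numeral) → 40 + 9 = 49 (decimal)
Compute 2891 ÷ 49 = 59
Convert 59 (decimal) → the 17th prime (prime index)
the 17th prime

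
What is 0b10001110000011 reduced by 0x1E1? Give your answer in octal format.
Convert 0b10001110000011 (binary) → 8192 + 512 + 256 + 128 + 2 + 1 = 9091 (decimal)
Convert 0x1E1 (hexadecimal) → 1×256 + 14×16 + 1 = 481 (decimal)
Compute 9091 - 481 = 8610
Convert 8610 (decimal) → 8610 = 2×4096 + 6×64 + 4×8 + 2 → 0o20642 (octal)
0o20642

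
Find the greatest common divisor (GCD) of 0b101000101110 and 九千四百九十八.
Convert 0b101000101110 (binary) → 2048 + 512 + 32 + 8 + 4 + 2 = 2606 (decimal)
Convert 九千四百九十八 (Chinese numeral) → 9×1000 + 4×100 + 9×10 + 8 = 9498 (decimal)
Compute gcd(2606, 9498) = 2
2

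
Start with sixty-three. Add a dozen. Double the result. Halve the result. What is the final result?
Convert sixty-three (English words) → 63 (decimal)
Start: 63
Convert a dozen (colloquial) → 12 (decimal)
63 + 12 = 75
75 × 2 = 150
150 ÷ 2 = 75
75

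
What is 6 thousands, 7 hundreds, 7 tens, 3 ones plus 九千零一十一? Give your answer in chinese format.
Convert 6 thousands, 7 hundreds, 7 tens, 3 ones (place-value notation) → 6×1000 + 7×100 + 7×10 + 3 = 6773 (decimal)
Convert 九千零一十一 (Chinese numeral) → 9×1000 + 1×10 + 1 = 9011 (decimal)
Compute 6773 + 9011 = 15784
Convert 15784 (decimal) → 15784 = 1×10000 + 5×1000 + 7×100 + 8×10 + 4 → 一万五千七百八十四 (Chinese numeral)
一万五千七百八十四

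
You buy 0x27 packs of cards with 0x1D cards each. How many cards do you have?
Convert 0x1D (hexadecimal) → 1×16 + 13 = 29 (decimal)
Convert 0x27 (hexadecimal) → 2×16 + 7 = 39 (decimal)
Compute 29 × 39 = 1131
1131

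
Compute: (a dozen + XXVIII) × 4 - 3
Convert a dozen (colloquial) → 12 (decimal)
Convert XXVIII (Roman numeral) → 10 + 10 + 5 + 1 + 1 + 1 = 28 (decimal)
Expression in decimal: (12 + 28) × 4 - 3
Parentheses first: 12 + 28 = 40
Multiply: 40 × 4 = 160
Subtract: 160 - 3 = 157
157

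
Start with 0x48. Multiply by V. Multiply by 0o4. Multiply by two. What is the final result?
Convert 0x48 (hexadecimal) → 4×16 + 8 = 72 (decimal)
Start: 72
Convert V (Roman numeral) → 5 (decimal)
72 × 5 = 360
Convert 0o4 (octal) → 4 (decimal)
360 × 4 = 1440
Convert two (English words) → 2 (decimal)
1440 × 2 = 2880
2880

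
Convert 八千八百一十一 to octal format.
Convert 八千八百一十一 (Chinese numeral) → 8×1000 + 8×100 + 1×10 + 1 = 8811 (decimal)
Convert 8811 (decimal) → 8811 = 2×4096 + 1×512 + 1×64 + 5×8 + 3 → 0o21153 (octal)
0o21153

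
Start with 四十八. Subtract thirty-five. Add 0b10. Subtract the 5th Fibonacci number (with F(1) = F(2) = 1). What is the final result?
Convert 四十八 (Chinese numeral) → 4×10 + 8 = 48 (decimal)
Start: 48
Convert thirty-five (English words) → 35 (decimal)
48 - 35 = 13
Convert 0b10 (binary) → 2 (decimal)
13 + 2 = 15
Convert the 5th Fibonacci number (with F(1) = F(2) = 1) (Fibonacci index) → 1, 1, 2, 3, 5 → 5 (decimal)
15 - 5 = 10
10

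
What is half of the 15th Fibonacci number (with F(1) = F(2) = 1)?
The 15th Fibonacci number (with F(1) = F(2) = 1): 1, 1, 2, 3, 5, 8, 13, 21, 34, 55, 89, 144, 233, 377, 610 → 610
Compute 610 ÷ 2 = 305
305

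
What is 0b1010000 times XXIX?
Convert 0b1010000 (binary) → 64 + 16 = 80 (decimal)
Convert XXIX (Roman numeral) → 10 + 10 + 9 = 29 (decimal)
Compute 80 × 29 = 2320
2320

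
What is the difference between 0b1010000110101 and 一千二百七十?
Convert 0b1010000110101 (binary) → 4096 + 1024 + 32 + 16 + 4 + 1 = 5173 (decimal)
Convert 一千二百七十 (Chinese numeral) → 1×1000 + 2×100 + 7×10 = 1270 (decimal)
Difference: |5173 - 1270| = 3903
3903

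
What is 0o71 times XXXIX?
Convert 0o71 (octal) → 7×8 + 1 = 57 (decimal)
Convert XXXIX (Roman numeral) → 10 + 10 + 10 + 9 = 39 (decimal)
Compute 57 × 39 = 2223
2223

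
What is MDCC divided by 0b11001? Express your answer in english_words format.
Convert MDCC (Roman numeral) → 1000 + 500 + 100 + 100 = 1700 (decimal)
Convert 0b11001 (binary) → 16 + 8 + 1 = 25 (decimal)
Compute 1700 ÷ 25 = 68
Convert 68 (decimal) → sixty-eight (English words)
sixty-eight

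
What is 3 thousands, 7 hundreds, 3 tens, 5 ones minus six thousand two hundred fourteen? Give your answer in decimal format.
Convert 3 thousands, 7 hundreds, 3 tens, 5 ones (place-value notation) → 3×1000 + 7×100 + 3×10 + 5 = 3735 (decimal)
Convert six thousand two hundred fourteen (English words) → 6×1000 + 2×100 + 14 = 6214 (decimal)
Compute 3735 - 6214 = -2479
-2479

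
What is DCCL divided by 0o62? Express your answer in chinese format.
Convert DCCL (Roman numeral) → 500 + 100 + 100 + 50 = 750 (decimal)
Convert 0o62 (octal) → 6×8 + 2 = 50 (decimal)
Compute 750 ÷ 50 = 15
Convert 15 (decimal) → 15 = 1×10 + 5 → 十五 (Chinese numeral)
十五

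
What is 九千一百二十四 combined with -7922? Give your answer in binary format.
Convert 九千一百二十四 (Chinese numeral) → 9×1000 + 1×100 + 2×10 + 4 = 9124 (decimal)
Compute 9124 + -7922 = 1202
Convert 1202 (decimal) → 1202 = 1024 + 128 + 32 + 16 + 2 → 0b10010110010 (binary)
0b10010110010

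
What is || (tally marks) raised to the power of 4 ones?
Convert || (tally marks) → 2 (decimal)
Convert 4 ones (place-value notation) → 4 (decimal)
Compute 2 ^ 4 = 16
16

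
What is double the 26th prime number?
The 26th prime number = 101
Compute 101 × 2 = 202
202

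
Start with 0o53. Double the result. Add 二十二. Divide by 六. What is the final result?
Convert 0o53 (octal) → 5×8 + 3 = 43 (decimal)
Start: 43
43 × 2 = 86
Convert 二十二 (Chinese numeral) → 2×10 + 2 = 22 (decimal)
86 + 22 = 108
Convert 六 (Chinese numeral) → 6 (decimal)
108 ÷ 6 = 18
18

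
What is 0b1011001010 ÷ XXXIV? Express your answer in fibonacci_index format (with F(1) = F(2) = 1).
Convert 0b1011001010 (binary) → 512 + 128 + 64 + 8 + 2 = 714 (decimal)
Convert XXXIV (Roman numeral) → 10 + 10 + 10 + 4 = 34 (decimal)
Compute 714 ÷ 34 = 21
Convert 21 (decimal) → 1, 1, 2, 3, 5, 8, 13, 21 → the 8th Fibonacci number (Fibonacci index)
the 8th Fibonacci number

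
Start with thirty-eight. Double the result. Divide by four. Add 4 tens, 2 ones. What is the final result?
Convert thirty-eight (English words) → 38 (decimal)
Start: 38
38 × 2 = 76
Convert four (English words) → 4 (decimal)
76 ÷ 4 = 19
Convert 4 tens, 2 ones (place-value notation) → 4×10 + 2 = 42 (decimal)
19 + 42 = 61
61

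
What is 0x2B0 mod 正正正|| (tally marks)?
Convert 0x2B0 (hexadecimal) → 2×256 + 11×16 = 688 (decimal)
Convert 正正正|| (tally marks) → 5 + 5 + 5 + 2 = 17 (decimal)
Compute 688 mod 17 = 8
8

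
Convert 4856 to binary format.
Convert 4856 (decimal) → 4856 = 4096 + 512 + 128 + 64 + 32 + 16 + 8 → 0b1001011111000 (binary)
0b1001011111000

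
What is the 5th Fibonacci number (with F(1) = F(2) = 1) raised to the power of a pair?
Convert the 5th Fibonacci number (with F(1) = F(2) = 1) (Fibonacci index) → 1, 1, 2, 3, 5 → 5 (decimal)
Convert a pair (colloquial) → 2 (decimal)
Compute 5 ^ 2 = 25
25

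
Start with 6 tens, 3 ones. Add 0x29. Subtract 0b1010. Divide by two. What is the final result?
Convert 6 tens, 3 ones (place-value notation) → 6×10 + 3 = 63 (decimal)
Start: 63
Convert 0x29 (hexadecimal) → 2×16 + 9 = 41 (decimal)
63 + 41 = 104
Convert 0b1010 (binary) → 8 + 2 = 10 (decimal)
104 - 10 = 94
Convert two (English words) → 2 (decimal)
94 ÷ 2 = 47
47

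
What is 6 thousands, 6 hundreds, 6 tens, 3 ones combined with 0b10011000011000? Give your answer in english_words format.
Convert 6 thousands, 6 hundreds, 6 tens, 3 ones (place-value notation) → 6×1000 + 6×100 + 6×10 + 3 = 6663 (decimal)
Convert 0b10011000011000 (binary) → 8192 + 1024 + 512 + 16 + 8 = 9752 (decimal)
Compute 6663 + 9752 = 16415
Convert 16415 (decimal) → 16415 = 16×1000 + 4×100 + 15 → sixteen thousand four hundred fifteen (English words)
sixteen thousand four hundred fifteen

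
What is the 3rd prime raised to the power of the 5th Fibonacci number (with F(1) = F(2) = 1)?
Convert the 3rd prime (prime index) → 5 (decimal)
Convert the 5th Fibonacci number (with F(1) = F(2) = 1) (Fibonacci index) → 1, 1, 2, 3, 5 → 5 (decimal)
Compute 5 ^ 5 = 3125
3125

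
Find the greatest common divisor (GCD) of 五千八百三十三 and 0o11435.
Convert 五千八百三十三 (Chinese numeral) → 5×1000 + 8×100 + 3×10 + 3 = 5833 (decimal)
Convert 0o11435 (octal) → 1×4096 + 1×512 + 4×64 + 3×8 + 5 = 4893 (decimal)
Compute gcd(5833, 4893) = 1
1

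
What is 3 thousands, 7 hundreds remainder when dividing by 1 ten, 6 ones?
Convert 3 thousands, 7 hundreds (place-value notation) → 3×1000 + 7×100 = 3700 (decimal)
Convert 1 ten, 6 ones (place-value notation) → 1×10 + 6 = 16 (decimal)
Compute 3700 mod 16 = 4
4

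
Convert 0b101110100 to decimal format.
Convert 0b101110100 (binary) → 256 + 64 + 32 + 16 + 4 = 372 (decimal)
372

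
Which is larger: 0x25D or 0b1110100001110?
Convert 0x25D (hexadecimal) → 2×256 + 5×16 + 13 = 605 (decimal)
Convert 0b1110100001110 (binary) → 4096 + 2048 + 1024 + 256 + 8 + 4 + 2 = 7438 (decimal)
Compare 605 vs 7438: larger = 7438
7438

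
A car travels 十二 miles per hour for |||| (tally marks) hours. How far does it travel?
Convert 十二 (Chinese numeral) → 1×10 + 2 = 12 (decimal)
Convert |||| (tally marks) → 4 (decimal)
Compute 12 × 4 = 48
48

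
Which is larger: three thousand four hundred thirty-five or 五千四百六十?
Convert three thousand four hundred thirty-five (English words) → 3×1000 + 4×100 + 35 = 3435 (decimal)
Convert 五千四百六十 (Chinese numeral) → 5×1000 + 4×100 + 6×10 = 5460 (decimal)
Compare 3435 vs 5460: larger = 5460
5460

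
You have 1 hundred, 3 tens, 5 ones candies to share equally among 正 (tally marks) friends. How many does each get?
Convert 1 hundred, 3 tens, 5 ones (place-value notation) → 1×100 + 3×10 + 5 = 135 (decimal)
Convert 正 (tally marks) → 5 (decimal)
Compute 135 ÷ 5 = 27
27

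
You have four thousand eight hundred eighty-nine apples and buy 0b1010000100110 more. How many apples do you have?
Convert four thousand eight hundred eighty-nine (English words) → 4×1000 + 8×100 + 89 = 4889 (decimal)
Convert 0b1010000100110 (binary) → 4096 + 1024 + 32 + 4 + 2 = 5158 (decimal)
Compute 4889 + 5158 = 10047
10047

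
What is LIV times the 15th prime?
Convert LIV (Roman numeral) → 50 + 4 = 54 (decimal)
Convert the 15th prime (prime index) → 47 (decimal)
Compute 54 × 47 = 2538
2538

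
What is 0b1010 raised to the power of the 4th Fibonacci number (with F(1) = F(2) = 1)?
Convert 0b1010 (binary) → 8 + 2 = 10 (decimal)
Convert the 4th Fibonacci number (with F(1) = F(2) = 1) (Fibonacci index) → 1, 1, 2, 3 → 3 (decimal)
Compute 10 ^ 3 = 1000
1000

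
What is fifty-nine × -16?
Convert fifty-nine (English words) → 59 (decimal)
Compute 59 × -16 = -944
-944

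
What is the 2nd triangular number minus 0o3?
The 2nd triangular number = 2×3/2 = 3
Convert 0o3 (octal) → 3 (decimal)
Compute 3 - 3 = 0
0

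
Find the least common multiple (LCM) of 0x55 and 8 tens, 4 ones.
Convert 0x55 (hexadecimal) → 5×16 + 5 = 85 (decimal)
Convert 8 tens, 4 ones (place-value notation) → 8×10 + 4 = 84 (decimal)
Compute lcm(85, 84) = 7140
7140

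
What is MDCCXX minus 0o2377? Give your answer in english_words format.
Convert MDCCXX (Roman numeral) → 1000 + 500 + 100 + 100 + 10 + 10 = 1720 (decimal)
Convert 0o2377 (octal) → 2×512 + 3×64 + 7×8 + 7 = 1279 (decimal)
Compute 1720 - 1279 = 441
Convert 441 (decimal) → 441 = 4×100 + 41 → four hundred forty-one (English words)
four hundred forty-one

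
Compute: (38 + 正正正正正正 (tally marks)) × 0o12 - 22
Convert 正正正正正正 (tally marks) → 5 + 5 + 5 + 5 + 5 + 5 = 30 (decimal)
Convert 0o12 (octal) → 1×8 + 2 = 10 (decimal)
Expression in decimal: (38 + 30) × 10 - 22
Parentheses first: 38 + 30 = 68
Multiply: 68 × 10 = 680
Subtract: 680 - 22 = 658
658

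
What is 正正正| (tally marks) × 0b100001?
Convert 正正正| (tally marks) → 5 + 5 + 5 + 1 = 16 (decimal)
Convert 0b100001 (binary) → 32 + 1 = 33 (decimal)
Compute 16 × 33 = 528
528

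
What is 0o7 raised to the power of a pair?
Convert 0o7 (octal) → 7 (decimal)
Convert a pair (colloquial) → 2 (decimal)
Compute 7 ^ 2 = 49
49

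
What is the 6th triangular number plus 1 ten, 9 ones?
The 6th triangular number = 6×7/2 = 21
Convert 1 ten, 9 ones (place-value notation) → 1×10 + 9 = 19 (decimal)
Compute 21 + 19 = 40
40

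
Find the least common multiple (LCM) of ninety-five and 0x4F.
Convert ninety-five (English words) → 95 (decimal)
Convert 0x4F (hexadecimal) → 4×16 + 15 = 79 (decimal)
Compute lcm(95, 79) = 7505
7505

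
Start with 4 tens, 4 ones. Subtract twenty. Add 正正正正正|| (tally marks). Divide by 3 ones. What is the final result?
Convert 4 tens, 4 ones (place-value notation) → 4×10 + 4 = 44 (decimal)
Start: 44
Convert twenty (English words) → 20 (decimal)
44 - 20 = 24
Convert 正正正正正|| (tally marks) → 5 + 5 + 5 + 5 + 5 + 2 = 27 (decimal)
24 + 27 = 51
Convert 3 ones (place-value notation) → 3 (decimal)
51 ÷ 3 = 17
17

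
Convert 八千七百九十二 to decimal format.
Convert 八千七百九十二 (Chinese numeral) → 8×1000 + 7×100 + 9×10 + 2 = 8792 (decimal)
8792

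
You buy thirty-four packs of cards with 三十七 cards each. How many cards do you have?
Convert 三十七 (Chinese numeral) → 3×10 + 7 = 37 (decimal)
Convert thirty-four (English words) → 34 (decimal)
Compute 37 × 34 = 1258
1258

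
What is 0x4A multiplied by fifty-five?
Convert 0x4A (hexadecimal) → 4×16 + 10 = 74 (decimal)
Convert fifty-five (English words) → 55 (decimal)
Compute 74 × 55 = 4070
4070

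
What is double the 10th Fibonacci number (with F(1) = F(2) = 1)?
The 10th Fibonacci number (with F(1) = F(2) = 1): 1, 1, 2, 3, 5, 8, 13, 21, 34, 55 → 55
Compute 55 × 2 = 110
110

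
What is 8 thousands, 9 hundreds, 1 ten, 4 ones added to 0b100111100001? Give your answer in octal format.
Convert 8 thousands, 9 hundreds, 1 ten, 4 ones (place-value notation) → 8×1000 + 9×100 + 1×10 + 4 = 8914 (decimal)
Convert 0b100111100001 (binary) → 2048 + 256 + 128 + 64 + 32 + 1 = 2529 (decimal)
Compute 8914 + 2529 = 11443
Convert 11443 (decimal) → 11443 = 2×4096 + 6×512 + 2×64 + 6×8 + 3 → 0o26263 (octal)
0o26263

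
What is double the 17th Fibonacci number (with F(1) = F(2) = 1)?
The 17th Fibonacci number (with F(1) = F(2) = 1) = 1597
Compute 1597 × 2 = 3194
3194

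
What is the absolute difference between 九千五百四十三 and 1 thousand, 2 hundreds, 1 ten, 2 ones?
Convert 九千五百四十三 (Chinese numeral) → 9×1000 + 5×100 + 4×10 + 3 = 9543 (decimal)
Convert 1 thousand, 2 hundreds, 1 ten, 2 ones (place-value notation) → 1×1000 + 2×100 + 1×10 + 2 = 1212 (decimal)
Compute |9543 - 1212| = 8331
8331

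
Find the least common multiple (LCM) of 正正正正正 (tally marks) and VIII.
Convert 正正正正正 (tally marks) → 5 + 5 + 5 + 5 + 5 = 25 (decimal)
Convert VIII (Roman numeral) → 5 + 1 + 1 + 1 = 8 (decimal)
Compute lcm(25, 8) = 200
200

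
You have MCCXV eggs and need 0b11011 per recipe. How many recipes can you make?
Convert MCCXV (Roman numeral) → 1000 + 100 + 100 + 10 + 5 = 1215 (decimal)
Convert 0b11011 (binary) → 16 + 8 + 2 + 1 = 27 (decimal)
Compute 1215 ÷ 27 = 45
45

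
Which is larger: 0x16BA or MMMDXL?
Convert 0x16BA (hexadecimal) → 1×4096 + 6×256 + 11×16 + 10 = 5818 (decimal)
Convert MMMDXL (Roman numeral) → 1000 + 1000 + 1000 + 500 + 40 = 3540 (decimal)
Compare 5818 vs 3540: larger = 5818
5818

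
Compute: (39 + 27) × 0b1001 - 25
Convert 0b1001 (binary) → 8 + 1 = 9 (decimal)
Expression in decimal: (39 + 27) × 9 - 25
Parentheses first: 39 + 27 = 66
Multiply: 66 × 9 = 594
Subtract: 594 - 25 = 569
569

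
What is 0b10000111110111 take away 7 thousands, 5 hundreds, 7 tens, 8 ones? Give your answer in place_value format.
Convert 0b10000111110111 (binary) → 8192 + 256 + 128 + 64 + 32 + 16 + 4 + 2 + 1 = 8695 (decimal)
Convert 7 thousands, 5 hundreds, 7 tens, 8 ones (place-value notation) → 7×1000 + 5×100 + 7×10 + 8 = 7578 (decimal)
Compute 8695 - 7578 = 1117
Convert 1117 (decimal) → 1117 = 1×1000 + 1×100 + 1×10 + 7 → 1 thousand, 1 hundred, 1 ten, 7 ones (place-value notation)
1 thousand, 1 hundred, 1 ten, 7 ones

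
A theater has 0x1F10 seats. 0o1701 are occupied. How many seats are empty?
Convert 0x1F10 (hexadecimal) → 1×4096 + 15×256 + 1×16 = 7952 (decimal)
Convert 0o1701 (octal) → 1×512 + 7×64 + 1 = 961 (decimal)
Compute 7952 - 961 = 6991
6991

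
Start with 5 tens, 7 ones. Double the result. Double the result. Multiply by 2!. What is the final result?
Convert 5 tens, 7 ones (place-value notation) → 5×10 + 7 = 57 (decimal)
Start: 57
57 × 2 = 114
114 × 2 = 228
Convert 2! (factorial) → 2 (decimal)
228 × 2 = 456
456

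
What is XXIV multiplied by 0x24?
Convert XXIV (Roman numeral) → 10 + 10 + 4 = 24 (decimal)
Convert 0x24 (hexadecimal) → 2×16 + 4 = 36 (decimal)
Compute 24 × 36 = 864
864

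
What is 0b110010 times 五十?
Convert 0b110010 (binary) → 32 + 16 + 2 = 50 (decimal)
Convert 五十 (Chinese numeral) → 5×10 = 50 (decimal)
Compute 50 × 50 = 2500
2500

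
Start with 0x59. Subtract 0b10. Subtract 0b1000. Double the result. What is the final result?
Convert 0x59 (hexadecimal) → 5×16 + 9 = 89 (decimal)
Start: 89
Convert 0b10 (binary) → 2 (decimal)
89 - 2 = 87
Convert 0b1000 (binary) → 8 (decimal)
87 - 8 = 79
79 × 2 = 158
158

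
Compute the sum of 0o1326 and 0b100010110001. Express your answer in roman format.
Convert 0o1326 (octal) → 1×512 + 3×64 + 2×8 + 6 = 726 (decimal)
Convert 0b100010110001 (binary) → 2048 + 128 + 32 + 16 + 1 = 2225 (decimal)
Compute 726 + 2225 = 2951
Convert 2951 (decimal) → 2951 = 1000 + 1000 + 900 + 50 + 1 → MMCMLI (Roman numeral)
MMCMLI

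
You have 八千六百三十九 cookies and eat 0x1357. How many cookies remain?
Convert 八千六百三十九 (Chinese numeral) → 8×1000 + 6×100 + 3×10 + 9 = 8639 (decimal)
Convert 0x1357 (hexadecimal) → 1×4096 + 3×256 + 5×16 + 7 = 4951 (decimal)
Compute 8639 - 4951 = 3688
3688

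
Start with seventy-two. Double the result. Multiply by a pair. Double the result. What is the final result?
Convert seventy-two (English words) → 72 (decimal)
Start: 72
72 × 2 = 144
Convert a pair (colloquial) → 2 (decimal)
144 × 2 = 288
288 × 2 = 576
576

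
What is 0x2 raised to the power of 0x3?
Convert 0x2 (hexadecimal) → 2 (decimal)
Convert 0x3 (hexadecimal) → 3 (decimal)
Compute 2 ^ 3 = 8
8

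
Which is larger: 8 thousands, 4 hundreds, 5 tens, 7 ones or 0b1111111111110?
Convert 8 thousands, 4 hundreds, 5 tens, 7 ones (place-value notation) → 8×1000 + 4×100 + 5×10 + 7 = 8457 (decimal)
Convert 0b1111111111110 (binary) → 4096 + 2048 + 1024 + 512 + 256 + 128 + 64 + 32 + 16 + 8 + 4 + 2 = 8190 (decimal)
Compare 8457 vs 8190: larger = 8457
8457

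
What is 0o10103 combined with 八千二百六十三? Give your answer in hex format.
Convert 0o10103 (octal) → 1×4096 + 1×64 + 3 = 4163 (decimal)
Convert 八千二百六十三 (Chinese numeral) → 8×1000 + 2×100 + 6×10 + 3 = 8263 (decimal)
Compute 4163 + 8263 = 12426
Convert 12426 (decimal) → 12426 = 3×4096 + 8×16 + 10 → 0x308A (hexadecimal)
0x308A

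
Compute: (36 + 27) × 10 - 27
Parentheses first: 36 + 27 = 63
Multiply: 63 × 10 = 630
Subtract: 630 - 27 = 603
603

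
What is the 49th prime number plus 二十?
The 49th prime number = 227
Convert 二十 (Chinese numeral) → 2×10 = 20 (decimal)
Compute 227 + 20 = 247
247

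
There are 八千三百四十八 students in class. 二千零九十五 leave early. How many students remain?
Convert 八千三百四十八 (Chinese numeral) → 8×1000 + 3×100 + 4×10 + 8 = 8348 (decimal)
Convert 二千零九十五 (Chinese numeral) → 2×1000 + 9×10 + 5 = 2095 (decimal)
Compute 8348 - 2095 = 6253
6253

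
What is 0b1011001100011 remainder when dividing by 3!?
Convert 0b1011001100011 (binary) → 4096 + 1024 + 512 + 64 + 32 + 2 + 1 = 5731 (decimal)
Convert 3! (factorial) → 6 (decimal)
Compute 5731 mod 6 = 1
1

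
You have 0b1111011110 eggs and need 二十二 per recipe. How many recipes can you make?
Convert 0b1111011110 (binary) → 512 + 256 + 128 + 64 + 16 + 8 + 4 + 2 = 990 (decimal)
Convert 二十二 (Chinese numeral) → 2×10 + 2 = 22 (decimal)
Compute 990 ÷ 22 = 45
45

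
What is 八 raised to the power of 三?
Convert 八 (Chinese numeral) → 8 (decimal)
Convert 三 (Chinese numeral) → 3 (decimal)
Compute 8 ^ 3 = 512
512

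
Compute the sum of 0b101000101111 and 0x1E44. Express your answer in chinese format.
Convert 0b101000101111 (binary) → 2048 + 512 + 32 + 8 + 4 + 2 + 1 = 2607 (decimal)
Convert 0x1E44 (hexadecimal) → 1×4096 + 14×256 + 4×16 + 4 = 7748 (decimal)
Compute 2607 + 7748 = 10355
Convert 10355 (decimal) → 10355 = 1×10000 + 3×100 + 5×10 + 5 → 一万零三百五十五 (Chinese numeral)
一万零三百五十五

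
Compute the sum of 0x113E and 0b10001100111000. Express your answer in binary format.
Convert 0x113E (hexadecimal) → 1×4096 + 1×256 + 3×16 + 14 = 4414 (decimal)
Convert 0b10001100111000 (binary) → 8192 + 512 + 256 + 32 + 16 + 8 = 9016 (decimal)
Compute 4414 + 9016 = 13430
Convert 13430 (decimal) → 13430 = 8192 + 4096 + 1024 + 64 + 32 + 16 + 4 + 2 → 0b11010001110110 (binary)
0b11010001110110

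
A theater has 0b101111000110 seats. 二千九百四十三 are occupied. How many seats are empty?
Convert 0b101111000110 (binary) → 2048 + 512 + 256 + 128 + 64 + 4 + 2 = 3014 (decimal)
Convert 二千九百四十三 (Chinese numeral) → 2×1000 + 9×100 + 4×10 + 3 = 2943 (decimal)
Compute 3014 - 2943 = 71
71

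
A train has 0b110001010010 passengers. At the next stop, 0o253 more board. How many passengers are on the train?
Convert 0b110001010010 (binary) → 2048 + 1024 + 64 + 16 + 2 = 3154 (decimal)
Convert 0o253 (octal) → 2×64 + 5×8 + 3 = 171 (decimal)
Compute 3154 + 171 = 3325
3325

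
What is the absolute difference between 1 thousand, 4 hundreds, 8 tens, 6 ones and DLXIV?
Convert 1 thousand, 4 hundreds, 8 tens, 6 ones (place-value notation) → 1×1000 + 4×100 + 8×10 + 6 = 1486 (decimal)
Convert DLXIV (Roman numeral) → 500 + 50 + 10 + 4 = 564 (decimal)
Compute |1486 - 564| = 922
922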